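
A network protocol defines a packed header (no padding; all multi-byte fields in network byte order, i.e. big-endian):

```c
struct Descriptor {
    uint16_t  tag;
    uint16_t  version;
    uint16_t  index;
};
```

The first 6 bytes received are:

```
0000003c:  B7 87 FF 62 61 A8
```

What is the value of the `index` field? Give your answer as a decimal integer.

`index` follows `tag` (2 B), `version` (2 B), so it starts at offset 2 + 2 = 4 and occupies 2 bytes.
Bytes at offsets 4..5: 61 A8.
In big-endian order the high byte comes first in memory.
The bytes are already most-significant first: 0x61A8.
0x61A8 = 25000.

25000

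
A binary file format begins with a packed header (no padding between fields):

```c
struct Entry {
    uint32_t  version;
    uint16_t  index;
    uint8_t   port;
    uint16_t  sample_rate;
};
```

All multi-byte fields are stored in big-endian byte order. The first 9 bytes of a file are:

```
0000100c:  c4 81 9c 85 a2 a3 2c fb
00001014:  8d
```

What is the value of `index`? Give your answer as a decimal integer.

41635

`index` follows `version` (4 bytes), so it starts at byte offset 4 and occupies 2 bytes.
Bytes at offsets 4..5: A2 A3.
In big-endian order the high byte comes first in memory.
The bytes are already most-significant first: 0xA2A3.
0xA2A3 = 41635.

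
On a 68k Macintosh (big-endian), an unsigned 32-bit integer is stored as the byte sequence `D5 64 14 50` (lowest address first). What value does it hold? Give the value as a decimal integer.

Big-endian stores the most-significant byte at the lowest address.
The bytes are already most-significant first: 0xD5641450.
0xD5641450 = 3580105808.

3580105808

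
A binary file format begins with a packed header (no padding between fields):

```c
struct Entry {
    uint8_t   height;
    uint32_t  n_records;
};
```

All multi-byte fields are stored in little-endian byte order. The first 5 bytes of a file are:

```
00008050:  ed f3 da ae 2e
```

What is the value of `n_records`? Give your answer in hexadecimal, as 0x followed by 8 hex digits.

0x2EAEDAF3

`n_records` follows `height` (1 byte), so it starts at byte offset 1 and occupies 4 bytes.
Bytes at offsets 1..4: F3 DA AE 2E.
Little-endian stores the least-significant byte at the lowest address.
Reassemble most-significant byte first: 2E AE DA F3 → 0x2EAEDAF3.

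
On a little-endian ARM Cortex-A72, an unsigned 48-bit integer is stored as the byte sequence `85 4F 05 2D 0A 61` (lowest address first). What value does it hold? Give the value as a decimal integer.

In little-endian order the low byte comes first in memory.
Reassemble most-significant byte first: 61 0A 2D 05 4F 85 → 0x610A2D054F85.
0x610A2D054F85 = 106696332889989.

106696332889989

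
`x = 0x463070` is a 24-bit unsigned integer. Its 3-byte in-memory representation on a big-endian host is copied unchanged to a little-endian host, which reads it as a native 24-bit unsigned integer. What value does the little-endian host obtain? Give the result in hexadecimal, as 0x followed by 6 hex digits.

Stored big-endian, the bytes at ascending addresses are 46 30 70.
Read back as little-endian, the first byte is least significant, giving 0x703046.

0x703046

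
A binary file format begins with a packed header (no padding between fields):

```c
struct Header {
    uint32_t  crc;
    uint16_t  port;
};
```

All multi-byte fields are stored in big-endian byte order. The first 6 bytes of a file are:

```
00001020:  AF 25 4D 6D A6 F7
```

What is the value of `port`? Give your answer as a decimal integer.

`port` follows `crc` (4 bytes), so it starts at byte offset 4 and occupies 2 bytes.
Bytes at offsets 4..5: A6 F7.
In big-endian order the high byte comes first in memory.
The bytes are already most-significant first: 0xA6F7.
0xA6F7 = 42743.

42743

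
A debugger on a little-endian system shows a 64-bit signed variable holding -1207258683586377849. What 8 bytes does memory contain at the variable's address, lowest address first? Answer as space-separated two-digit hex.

Two's complement of -1207258683586377849 in 64 bits: 1207258683586377849 = 0x10C10B605B2BF879; invert → 0xEF3EF49FA4D40786; add 1 → 0xEF3EF49FA4D40787.
Split into bytes (most-significant first): EF 3E F4 9F A4 D4 07 87.
Little-endian: lowest address holds the least-significant byte.
So at ascending addresses the bytes are 87 07 D4 A4 9F F4 3E EF.

87 07 D4 A4 9F F4 3E EF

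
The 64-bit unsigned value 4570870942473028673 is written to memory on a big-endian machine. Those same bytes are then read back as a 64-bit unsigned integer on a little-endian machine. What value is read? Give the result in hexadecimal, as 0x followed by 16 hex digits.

0x41844298E7FE6E3F

4570870942473028673 in 64-bit hexadecimal is 0x3F6EFEE798428441.
Stored big-endian, the bytes at ascending addresses are 3F 6E FE E7 98 42 84 41.
Read back as little-endian, the first byte is least significant, giving 0x41844298E7FE6E3F.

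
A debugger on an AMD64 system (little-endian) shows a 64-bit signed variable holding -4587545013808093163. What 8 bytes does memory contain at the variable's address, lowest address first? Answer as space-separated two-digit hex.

Two's complement of -4587545013808093163 in 64 bits: 4587545013808093163 = 0x3FAA3BE25B2557EB; invert → 0xC055C41DA4DAA814; add 1 → 0xC055C41DA4DAA815.
Split into bytes (most-significant first): C0 55 C4 1D A4 DA A8 15.
Little-endian stores the least-significant byte at the lowest address.
So at ascending addresses the bytes are 15 A8 DA A4 1D C4 55 C0.

15 A8 DA A4 1D C4 55 C0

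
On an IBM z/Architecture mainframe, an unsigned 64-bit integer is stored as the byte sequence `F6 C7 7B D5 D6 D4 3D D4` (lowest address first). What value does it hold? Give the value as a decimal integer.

Big-endian: lowest address holds the most-significant byte.
The bytes are already most-significant first: 0xF6C77BD5D6D43DD4.
0xF6C77BD5D6D43DD4 = 17782317812058176980.

17782317812058176980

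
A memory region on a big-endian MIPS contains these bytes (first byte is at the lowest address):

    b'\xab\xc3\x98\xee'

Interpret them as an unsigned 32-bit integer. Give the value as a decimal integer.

Big-endian stores the most-significant byte at the lowest address.
The bytes are already most-significant first: 0xABC398EE.
0xABC398EE = 2881722606.

2881722606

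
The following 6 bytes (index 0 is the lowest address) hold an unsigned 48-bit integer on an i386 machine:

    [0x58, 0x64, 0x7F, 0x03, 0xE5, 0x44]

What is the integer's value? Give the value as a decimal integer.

75750396879960

Little-endian: lowest address holds the least-significant byte.
Reassemble most-significant byte first: 44 E5 03 7F 64 58 → 0x44E5037F6458.
0x44E5037F6458 = 75750396879960.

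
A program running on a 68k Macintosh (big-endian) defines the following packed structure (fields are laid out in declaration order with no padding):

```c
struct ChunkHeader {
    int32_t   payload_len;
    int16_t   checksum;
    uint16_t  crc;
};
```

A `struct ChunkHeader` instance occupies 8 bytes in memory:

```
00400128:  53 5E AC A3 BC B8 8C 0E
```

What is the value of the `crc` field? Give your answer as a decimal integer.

35854

`crc` follows `payload_len` (4 B), `checksum` (2 B), so it starts at offset 4 + 2 = 6 and occupies 2 bytes.
Bytes at offsets 6..7: 8C 0E.
In big-endian order the high byte comes first in memory.
The bytes are already most-significant first: 0x8C0E.
0x8C0E = 35854.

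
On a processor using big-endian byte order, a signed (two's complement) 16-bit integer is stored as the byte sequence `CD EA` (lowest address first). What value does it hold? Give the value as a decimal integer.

In big-endian order the high byte comes first in memory.
The bytes are already most-significant first: 0xCDEA.
Top bit is set, so as a signed 16-bit value this is 0xCDEA − 2^16 = -12822.

-12822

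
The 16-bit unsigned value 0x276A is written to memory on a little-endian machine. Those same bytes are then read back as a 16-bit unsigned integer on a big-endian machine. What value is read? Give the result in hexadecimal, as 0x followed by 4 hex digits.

Stored little-endian, the bytes at ascending addresses are 6A 27.
Read back as big-endian, the last byte is least significant, giving 0x6A27.

0x6A27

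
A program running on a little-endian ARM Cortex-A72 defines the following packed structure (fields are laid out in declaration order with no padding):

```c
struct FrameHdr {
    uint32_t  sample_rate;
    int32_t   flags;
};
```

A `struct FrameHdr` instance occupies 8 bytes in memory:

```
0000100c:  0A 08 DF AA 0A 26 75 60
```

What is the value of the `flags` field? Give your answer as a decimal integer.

`flags` follows `sample_rate` (4 bytes), so it starts at byte offset 4 and occupies 4 bytes.
Bytes at offsets 4..7: 0A 26 75 60.
Little-endian stores the least-significant byte at the lowest address.
Reassemble most-significant byte first: 60 75 26 0A → 0x6075260A.
0x6075260A = 1618290186.

1618290186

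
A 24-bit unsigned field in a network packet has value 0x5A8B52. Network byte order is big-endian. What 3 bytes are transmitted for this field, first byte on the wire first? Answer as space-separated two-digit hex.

Split into bytes (most-significant first): 5A 8B 52.
In big-endian order the high byte comes first in memory.
So the memory order matches the most-significant-first order: 5A 8B 52.

5A 8B 52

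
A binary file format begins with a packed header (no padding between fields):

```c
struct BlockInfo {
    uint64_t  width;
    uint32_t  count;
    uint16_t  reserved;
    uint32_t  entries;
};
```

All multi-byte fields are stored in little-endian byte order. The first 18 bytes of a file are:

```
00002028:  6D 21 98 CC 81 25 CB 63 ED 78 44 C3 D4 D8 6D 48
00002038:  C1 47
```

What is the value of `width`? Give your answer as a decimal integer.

7190882469440659821

`width` is the first field, at byte offset 0, occupying 8 bytes.
Bytes at offsets 0..7: 6D 21 98 CC 81 25 CB 63.
Little-endian stores the least-significant byte at the lowest address.
Reassemble most-significant byte first: 63 CB 25 81 CC 98 21 6D → 0x63CB2581CC98216D.
0x63CB2581CC98216D = 7190882469440659821.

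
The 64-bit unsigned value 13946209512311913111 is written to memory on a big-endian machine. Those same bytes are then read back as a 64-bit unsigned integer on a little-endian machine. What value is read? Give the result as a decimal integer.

13946209512311913111 in 64-bit hexadecimal is 0xC18AE3A948867A97.
Stored big-endian, the bytes at ascending addresses are C1 8A E3 A9 48 86 7A 97.
Read back as little-endian, the first byte is least significant, giving 0x977A8648A9E38AC1.
0x977A8648A9E38AC1 = 10915184293531847361.

10915184293531847361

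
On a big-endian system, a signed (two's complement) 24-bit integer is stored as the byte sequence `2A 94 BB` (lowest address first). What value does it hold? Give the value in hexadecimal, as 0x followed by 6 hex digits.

0x2A94BB

Big-endian stores the most-significant byte at the lowest address.
The bytes are already most-significant first: 0x2A94BB.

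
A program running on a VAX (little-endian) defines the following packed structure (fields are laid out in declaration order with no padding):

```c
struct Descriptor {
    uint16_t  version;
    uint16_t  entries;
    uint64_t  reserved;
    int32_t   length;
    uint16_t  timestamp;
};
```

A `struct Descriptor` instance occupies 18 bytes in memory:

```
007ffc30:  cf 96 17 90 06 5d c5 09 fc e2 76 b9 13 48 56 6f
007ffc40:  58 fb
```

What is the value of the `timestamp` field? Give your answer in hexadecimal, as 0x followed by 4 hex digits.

`timestamp` follows `version` (2 B), `entries` (2 B), `reserved` (8 B), `length` (4 B), so it starts at offset 2 + 2 + 8 + 4 = 16 and occupies 2 bytes.
Bytes at offsets 16..17: 58 FB.
Little-endian stores the least-significant byte at the lowest address.
Reassemble most-significant byte first: FB 58 → 0xFB58.

0xFB58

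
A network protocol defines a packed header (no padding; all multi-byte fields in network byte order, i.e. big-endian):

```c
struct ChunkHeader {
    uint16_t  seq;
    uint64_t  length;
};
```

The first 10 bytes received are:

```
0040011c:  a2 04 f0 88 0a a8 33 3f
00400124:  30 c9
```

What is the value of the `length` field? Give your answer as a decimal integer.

`length` follows `seq` (2 bytes), so it starts at byte offset 2 and occupies 8 bytes.
Bytes at offsets 2..9: F0 88 0A A8 33 3F 30 C9.
Big-endian: lowest address holds the most-significant byte.
The bytes are already most-significant first: 0xF0880AA8333F30C9.
0xF0880AA8333F30C9 = 17332114883465916617.

17332114883465916617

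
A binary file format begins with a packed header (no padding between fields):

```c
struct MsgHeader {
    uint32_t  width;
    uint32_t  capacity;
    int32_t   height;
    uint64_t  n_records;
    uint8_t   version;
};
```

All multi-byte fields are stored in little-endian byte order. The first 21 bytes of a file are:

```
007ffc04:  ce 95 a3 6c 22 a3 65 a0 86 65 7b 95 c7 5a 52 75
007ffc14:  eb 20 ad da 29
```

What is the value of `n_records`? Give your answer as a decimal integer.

15757286866896968391

`n_records` follows `width` (4 B), `capacity` (4 B), `height` (4 B), so it starts at offset 4 + 4 + 4 = 12 and occupies 8 bytes.
Bytes at offsets 12..19: C7 5A 52 75 EB 20 AD DA.
Little-endian: lowest address holds the least-significant byte.
Reassemble most-significant byte first: DA AD 20 EB 75 52 5A C7 → 0xDAAD20EB75525AC7.
0xDAAD20EB75525AC7 = 15757286866896968391.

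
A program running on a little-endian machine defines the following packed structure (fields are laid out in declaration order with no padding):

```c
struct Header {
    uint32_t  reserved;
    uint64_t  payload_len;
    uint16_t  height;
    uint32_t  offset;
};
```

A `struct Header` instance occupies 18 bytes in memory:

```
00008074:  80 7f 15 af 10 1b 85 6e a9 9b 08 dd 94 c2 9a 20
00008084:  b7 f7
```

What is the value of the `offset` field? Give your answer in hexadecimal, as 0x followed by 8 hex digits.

0xF7B7209A

`offset` follows `reserved` (4 B), `payload_len` (8 B), `height` (2 B), so it starts at offset 4 + 8 + 2 = 14 and occupies 4 bytes.
Bytes at offsets 14..17: 9A 20 B7 F7.
Little-endian stores the least-significant byte at the lowest address.
Reassemble most-significant byte first: F7 B7 20 9A → 0xF7B7209A.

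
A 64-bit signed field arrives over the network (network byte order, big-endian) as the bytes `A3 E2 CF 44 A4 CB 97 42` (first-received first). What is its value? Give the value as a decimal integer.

-6637515007061158078

Big-endian: lowest address holds the most-significant byte.
The bytes are already most-significant first: 0xA3E2CF44A4CB9742.
Top bit is set, so as a signed 64-bit value this is 0xA3E2CF44A4CB9742 − 2^64 = -6637515007061158078.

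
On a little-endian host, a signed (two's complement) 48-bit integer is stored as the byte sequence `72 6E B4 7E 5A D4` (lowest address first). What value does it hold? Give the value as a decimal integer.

-47989838811534

In little-endian order the low byte comes first in memory.
Reassemble most-significant byte first: D4 5A 7E B4 6E 72 → 0xD45A7EB46E72.
Top bit is set, so as a signed 48-bit value this is 0xD45A7EB46E72 − 2^48 = -47989838811534.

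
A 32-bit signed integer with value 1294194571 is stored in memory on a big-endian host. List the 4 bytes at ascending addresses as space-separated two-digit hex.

1294194571 in hexadecimal, padded to 32 bits, is 0x4D23D78B.
Split into bytes (most-significant first): 4D 23 D7 8B.
Big-endian stores the most-significant byte at the lowest address.
So the memory order matches the most-significant-first order: 4D 23 D7 8B.

4D 23 D7 8B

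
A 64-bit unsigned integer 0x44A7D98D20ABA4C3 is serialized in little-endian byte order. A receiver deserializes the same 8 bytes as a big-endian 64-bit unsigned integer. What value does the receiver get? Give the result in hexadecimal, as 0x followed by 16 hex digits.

Stored little-endian, the bytes at ascending addresses are C3 A4 AB 20 8D D9 A7 44.
Read back as big-endian, the last byte is least significant, giving 0xC3A4AB208DD9A744.

0xC3A4AB208DD9A744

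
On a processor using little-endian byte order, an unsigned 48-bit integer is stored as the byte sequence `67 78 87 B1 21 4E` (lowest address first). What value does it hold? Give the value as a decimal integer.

85906619332711

In little-endian order the low byte comes first in memory.
Reassemble most-significant byte first: 4E 21 B1 87 78 67 → 0x4E21B1877867.
0x4E21B1877867 = 85906619332711.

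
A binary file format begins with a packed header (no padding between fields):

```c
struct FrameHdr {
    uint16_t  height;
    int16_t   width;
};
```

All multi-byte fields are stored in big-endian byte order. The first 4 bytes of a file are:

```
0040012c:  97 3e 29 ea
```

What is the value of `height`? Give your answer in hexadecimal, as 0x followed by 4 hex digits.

0x973E

`height` is the first field, at byte offset 0, occupying 2 bytes.
Bytes at offsets 0..1: 97 3E.
In big-endian order the high byte comes first in memory.
The bytes are already most-significant first: 0x973E.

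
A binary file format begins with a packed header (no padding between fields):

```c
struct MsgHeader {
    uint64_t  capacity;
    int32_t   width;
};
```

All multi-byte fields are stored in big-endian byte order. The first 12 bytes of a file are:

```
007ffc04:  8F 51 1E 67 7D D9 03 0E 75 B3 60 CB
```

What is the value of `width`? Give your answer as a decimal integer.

1974689995

`width` follows `capacity` (8 bytes), so it starts at byte offset 8 and occupies 4 bytes.
Bytes at offsets 8..11: 75 B3 60 CB.
In big-endian order the high byte comes first in memory.
The bytes are already most-significant first: 0x75B360CB.
0x75B360CB = 1974689995.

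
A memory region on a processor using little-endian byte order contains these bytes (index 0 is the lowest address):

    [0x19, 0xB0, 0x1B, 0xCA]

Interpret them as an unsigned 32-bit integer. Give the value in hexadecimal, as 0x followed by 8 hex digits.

Little-endian: lowest address holds the least-significant byte.
Reassemble most-significant byte first: CA 1B B0 19 → 0xCA1BB019.

0xCA1BB019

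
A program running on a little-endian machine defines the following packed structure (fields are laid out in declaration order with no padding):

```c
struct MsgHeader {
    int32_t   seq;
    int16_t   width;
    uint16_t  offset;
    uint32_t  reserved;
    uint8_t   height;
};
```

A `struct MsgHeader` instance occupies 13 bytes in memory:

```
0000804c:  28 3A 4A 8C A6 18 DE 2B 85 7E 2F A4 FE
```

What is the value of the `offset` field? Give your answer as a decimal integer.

11230

`offset` follows `seq` (4 B), `width` (2 B), so it starts at offset 4 + 2 = 6 and occupies 2 bytes.
Bytes at offsets 6..7: DE 2B.
In little-endian order the low byte comes first in memory.
Reassemble most-significant byte first: 2B DE → 0x2BDE.
0x2BDE = 11230.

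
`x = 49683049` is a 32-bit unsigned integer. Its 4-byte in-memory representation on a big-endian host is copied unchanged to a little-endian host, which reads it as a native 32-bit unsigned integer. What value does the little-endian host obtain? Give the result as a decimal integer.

1763374594

49683049 in 32-bit hexadecimal is 0x02F61A69.
Stored big-endian, the bytes at ascending addresses are 02 F6 1A 69.
Read back as little-endian, the first byte is least significant, giving 0x691AF602.
0x691AF602 = 1763374594.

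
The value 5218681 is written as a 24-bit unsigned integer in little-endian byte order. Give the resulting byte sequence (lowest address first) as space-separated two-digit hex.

5218681 in hexadecimal, padded to 24 bits, is 0x4FA179.
Split into bytes (most-significant first): 4F A1 79.
Little-endian stores the least-significant byte at the lowest address.
So at ascending addresses the bytes are 79 A1 4F.

79 A1 4F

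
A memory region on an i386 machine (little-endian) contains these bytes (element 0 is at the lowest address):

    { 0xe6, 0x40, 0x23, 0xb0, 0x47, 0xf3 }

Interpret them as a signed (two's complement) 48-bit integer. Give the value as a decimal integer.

-13985753382682

Little-endian: lowest address holds the least-significant byte.
Reassemble most-significant byte first: F3 47 B0 23 40 E6 → 0xF347B02340E6.
Top bit is set, so as a signed 48-bit value this is 0xF347B02340E6 − 2^48 = -13985753382682.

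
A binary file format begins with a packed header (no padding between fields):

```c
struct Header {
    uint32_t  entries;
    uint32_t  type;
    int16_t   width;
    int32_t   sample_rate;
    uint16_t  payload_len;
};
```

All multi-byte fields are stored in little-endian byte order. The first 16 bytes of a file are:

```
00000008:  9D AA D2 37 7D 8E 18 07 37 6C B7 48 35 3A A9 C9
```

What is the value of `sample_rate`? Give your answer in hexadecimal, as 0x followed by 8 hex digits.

0x3A3548B7

`sample_rate` follows `entries` (4 B), `type` (4 B), `width` (2 B), so it starts at offset 4 + 4 + 2 = 10 and occupies 4 bytes.
Bytes at offsets 10..13: B7 48 35 3A.
Little-endian: lowest address holds the least-significant byte.
Reassemble most-significant byte first: 3A 35 48 B7 → 0x3A3548B7.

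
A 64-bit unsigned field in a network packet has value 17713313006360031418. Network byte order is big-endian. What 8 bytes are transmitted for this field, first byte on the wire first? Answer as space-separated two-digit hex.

17713313006360031418 in hexadecimal, padded to 64 bits, is 0xF5D25454836570BA.
Split into bytes (most-significant first): F5 D2 54 54 83 65 70 BA.
Big-endian: lowest address holds the most-significant byte.
So the memory order matches the most-significant-first order: F5 D2 54 54 83 65 70 BA.

F5 D2 54 54 83 65 70 BA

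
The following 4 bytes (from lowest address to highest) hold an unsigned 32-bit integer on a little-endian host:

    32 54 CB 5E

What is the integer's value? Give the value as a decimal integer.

Little-endian: lowest address holds the least-significant byte.
Reassemble most-significant byte first: 5E CB 54 32 → 0x5ECB5432.
0x5ECB5432 = 1590383666.

1590383666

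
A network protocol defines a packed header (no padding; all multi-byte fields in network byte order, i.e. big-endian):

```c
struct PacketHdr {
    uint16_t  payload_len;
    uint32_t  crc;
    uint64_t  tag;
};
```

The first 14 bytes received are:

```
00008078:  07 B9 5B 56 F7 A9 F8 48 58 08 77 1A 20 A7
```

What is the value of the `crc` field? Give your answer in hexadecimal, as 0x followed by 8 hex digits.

`crc` follows `payload_len` (2 bytes), so it starts at byte offset 2 and occupies 4 bytes.
Bytes at offsets 2..5: 5B 56 F7 A9.
Big-endian stores the most-significant byte at the lowest address.
The bytes are already most-significant first: 0x5B56F7A9.

0x5B56F7A9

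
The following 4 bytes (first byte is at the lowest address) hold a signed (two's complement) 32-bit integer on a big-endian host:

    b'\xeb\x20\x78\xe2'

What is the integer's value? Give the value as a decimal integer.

In big-endian order the high byte comes first in memory.
The bytes are already most-significant first: 0xEB2078E2.
Top bit is set, so as a signed 32-bit value this is 0xEB2078E2 − 2^32 = -350193438.

-350193438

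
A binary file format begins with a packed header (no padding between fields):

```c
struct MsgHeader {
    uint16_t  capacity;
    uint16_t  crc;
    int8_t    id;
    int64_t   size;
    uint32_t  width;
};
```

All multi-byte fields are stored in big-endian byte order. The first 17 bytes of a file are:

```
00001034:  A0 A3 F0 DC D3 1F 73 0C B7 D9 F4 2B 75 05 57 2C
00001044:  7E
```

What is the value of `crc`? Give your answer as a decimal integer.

61660

`crc` follows `capacity` (2 bytes), so it starts at byte offset 2 and occupies 2 bytes.
Bytes at offsets 2..3: F0 DC.
Big-endian stores the most-significant byte at the lowest address.
The bytes are already most-significant first: 0xF0DC.
0xF0DC = 61660.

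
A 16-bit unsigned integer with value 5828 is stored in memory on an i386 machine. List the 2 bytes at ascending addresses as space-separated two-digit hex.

5828 in hexadecimal, padded to 16 bits, is 0x16C4.
Split into bytes (most-significant first): 16 C4.
Little-endian: lowest address holds the least-significant byte.
So at ascending addresses the bytes are C4 16.

C4 16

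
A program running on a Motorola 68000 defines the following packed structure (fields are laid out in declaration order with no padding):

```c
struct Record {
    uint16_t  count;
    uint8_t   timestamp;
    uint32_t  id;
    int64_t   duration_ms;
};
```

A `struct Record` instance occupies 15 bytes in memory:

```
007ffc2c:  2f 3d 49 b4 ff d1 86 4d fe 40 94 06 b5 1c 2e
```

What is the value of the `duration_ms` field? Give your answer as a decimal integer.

`duration_ms` follows `count` (2 B), `timestamp` (1 B), `id` (4 B), so it starts at offset 2 + 1 + 4 = 7 and occupies 8 bytes.
Bytes at offsets 7..14: 4D FE 40 94 06 B5 1C 2E.
In big-endian order the high byte comes first in memory.
The bytes are already most-significant first: 0x4DFE409406B51C2E.
0x4DFE409406B51C2E = 5620000389516827694.

5620000389516827694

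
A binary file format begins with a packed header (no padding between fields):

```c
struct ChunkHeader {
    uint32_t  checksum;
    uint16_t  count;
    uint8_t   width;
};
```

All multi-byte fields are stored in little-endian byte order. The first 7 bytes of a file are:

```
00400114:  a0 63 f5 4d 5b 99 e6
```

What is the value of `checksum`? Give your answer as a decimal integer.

1307927456

`checksum` is the first field, at byte offset 0, occupying 4 bytes.
Bytes at offsets 0..3: A0 63 F5 4D.
In little-endian order the low byte comes first in memory.
Reassemble most-significant byte first: 4D F5 63 A0 → 0x4DF563A0.
0x4DF563A0 = 1307927456.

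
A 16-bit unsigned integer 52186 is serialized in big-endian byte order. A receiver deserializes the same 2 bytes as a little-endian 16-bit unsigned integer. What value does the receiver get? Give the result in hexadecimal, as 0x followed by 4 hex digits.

0xDACB

52186 in 16-bit hexadecimal is 0xCBDA.
Stored big-endian, the bytes at ascending addresses are CB DA.
Read back as little-endian, the first byte is least significant, giving 0xDACB.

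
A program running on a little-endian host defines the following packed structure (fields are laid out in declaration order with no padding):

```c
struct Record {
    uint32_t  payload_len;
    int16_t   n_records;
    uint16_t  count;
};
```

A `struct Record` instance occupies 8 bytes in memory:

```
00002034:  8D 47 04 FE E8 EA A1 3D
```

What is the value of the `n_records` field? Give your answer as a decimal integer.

`n_records` follows `payload_len` (4 bytes), so it starts at byte offset 4 and occupies 2 bytes.
Bytes at offsets 4..5: E8 EA.
Little-endian stores the least-significant byte at the lowest address.
Reassemble most-significant byte first: EA E8 → 0xEAE8.
Top bit is set, so as a signed 16-bit value this is 0xEAE8 − 2^16 = -5400.

-5400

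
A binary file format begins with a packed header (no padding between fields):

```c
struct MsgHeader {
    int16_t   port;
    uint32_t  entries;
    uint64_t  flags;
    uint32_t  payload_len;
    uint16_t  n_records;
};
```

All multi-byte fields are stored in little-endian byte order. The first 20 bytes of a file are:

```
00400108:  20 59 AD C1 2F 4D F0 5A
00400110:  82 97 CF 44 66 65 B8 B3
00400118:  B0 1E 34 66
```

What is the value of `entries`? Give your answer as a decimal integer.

`entries` follows `port` (2 bytes), so it starts at byte offset 2 and occupies 4 bytes.
Bytes at offsets 2..5: AD C1 2F 4D.
In little-endian order the low byte comes first in memory.
Reassemble most-significant byte first: 4D 2F C1 AD → 0x4D2FC1AD.
0x4D2FC1AD = 1294975405.

1294975405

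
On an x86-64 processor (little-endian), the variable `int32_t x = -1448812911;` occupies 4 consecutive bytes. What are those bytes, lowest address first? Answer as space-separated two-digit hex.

Two's complement of -1448812911 in 32 bits: 1448812911 = 0x565B216F; invert → 0xA9A4DE90; add 1 → 0xA9A4DE91.
Split into bytes (most-significant first): A9 A4 DE 91.
Little-endian: lowest address holds the least-significant byte.
So at ascending addresses the bytes are 91 DE A4 A9.

91 DE A4 A9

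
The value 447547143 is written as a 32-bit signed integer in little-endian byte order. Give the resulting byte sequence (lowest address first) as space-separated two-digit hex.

07 07 AD 1A

447547143 in hexadecimal, padded to 32 bits, is 0x1AAD0707.
Split into bytes (most-significant first): 1A AD 07 07.
Little-endian: lowest address holds the least-significant byte.
So at ascending addresses the bytes are 07 07 AD 1A.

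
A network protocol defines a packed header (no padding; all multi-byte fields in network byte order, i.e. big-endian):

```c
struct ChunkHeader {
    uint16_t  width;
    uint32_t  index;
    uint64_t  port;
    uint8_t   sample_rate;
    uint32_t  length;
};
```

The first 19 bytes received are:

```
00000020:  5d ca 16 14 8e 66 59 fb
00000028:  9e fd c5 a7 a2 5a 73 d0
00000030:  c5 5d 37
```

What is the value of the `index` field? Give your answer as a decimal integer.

`index` follows `width` (2 bytes), so it starts at byte offset 2 and occupies 4 bytes.
Bytes at offsets 2..5: 16 14 8E 66.
Big-endian stores the most-significant byte at the lowest address.
The bytes are already most-significant first: 0x16148E66.
0x16148E66 = 370445926.

370445926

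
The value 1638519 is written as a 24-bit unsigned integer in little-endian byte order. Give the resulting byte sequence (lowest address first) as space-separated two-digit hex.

77 00 19

1638519 in hexadecimal, padded to 24 bits, is 0x190077.
Split into bytes (most-significant first): 19 00 77.
Little-endian stores the least-significant byte at the lowest address.
So at ascending addresses the bytes are 77 00 19.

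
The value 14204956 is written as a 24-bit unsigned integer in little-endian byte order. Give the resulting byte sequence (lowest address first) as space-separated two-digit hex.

14204956 in hexadecimal, padded to 24 bits, is 0xD8C01C.
Split into bytes (most-significant first): D8 C0 1C.
Little-endian: lowest address holds the least-significant byte.
So at ascending addresses the bytes are 1C C0 D8.

1C C0 D8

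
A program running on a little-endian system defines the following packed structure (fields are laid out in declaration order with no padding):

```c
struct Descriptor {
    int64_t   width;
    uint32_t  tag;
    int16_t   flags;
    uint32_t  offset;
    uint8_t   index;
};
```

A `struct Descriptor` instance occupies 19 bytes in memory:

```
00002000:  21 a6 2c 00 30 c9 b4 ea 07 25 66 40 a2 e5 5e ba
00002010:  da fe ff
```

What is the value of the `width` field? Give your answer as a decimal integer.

-1534380365027957215

`width` is the first field, at byte offset 0, occupying 8 bytes.
Bytes at offsets 0..7: 21 A6 2C 00 30 C9 B4 EA.
Little-endian stores the least-significant byte at the lowest address.
Reassemble most-significant byte first: EA B4 C9 30 00 2C A6 21 → 0xEAB4C930002CA621.
Top bit is set, so as a signed 64-bit value this is 0xEAB4C930002CA621 − 2^64 = -1534380365027957215.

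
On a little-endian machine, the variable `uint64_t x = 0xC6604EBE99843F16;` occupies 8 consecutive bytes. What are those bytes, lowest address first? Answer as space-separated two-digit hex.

16 3F 84 99 BE 4E 60 C6

Split into bytes (most-significant first): C6 60 4E BE 99 84 3F 16.
Little-endian: lowest address holds the least-significant byte.
So at ascending addresses the bytes are 16 3F 84 99 BE 4E 60 C6.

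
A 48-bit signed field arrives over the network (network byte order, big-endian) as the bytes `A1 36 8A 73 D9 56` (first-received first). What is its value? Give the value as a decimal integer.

Big-endian: lowest address holds the most-significant byte.
The bytes are already most-significant first: 0xA1368A73D956.
Top bit is set, so as a signed 48-bit value this is 0xA1368A73D956 − 2^48 = -104219353556650.

-104219353556650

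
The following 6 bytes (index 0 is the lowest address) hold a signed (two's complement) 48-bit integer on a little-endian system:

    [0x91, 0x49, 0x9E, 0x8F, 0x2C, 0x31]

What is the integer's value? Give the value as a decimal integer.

54067457837457

In little-endian order the low byte comes first in memory.
Reassemble most-significant byte first: 31 2C 8F 9E 49 91 → 0x312C8F9E4991.
0x312C8F9E4991 = 54067457837457.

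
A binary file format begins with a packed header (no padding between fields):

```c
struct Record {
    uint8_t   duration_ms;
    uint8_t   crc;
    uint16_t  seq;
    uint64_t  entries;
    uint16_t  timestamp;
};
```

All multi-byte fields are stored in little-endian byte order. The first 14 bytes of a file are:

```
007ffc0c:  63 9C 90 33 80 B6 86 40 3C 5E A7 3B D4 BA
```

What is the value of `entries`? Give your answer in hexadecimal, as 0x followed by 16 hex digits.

0x3BA75E3C4086B680

`entries` follows `duration_ms` (1 B), `crc` (1 B), `seq` (2 B), so it starts at offset 1 + 1 + 2 = 4 and occupies 8 bytes.
Bytes at offsets 4..11: 80 B6 86 40 3C 5E A7 3B.
Little-endian stores the least-significant byte at the lowest address.
Reassemble most-significant byte first: 3B A7 5E 3C 40 86 B6 80 → 0x3BA75E3C4086B680.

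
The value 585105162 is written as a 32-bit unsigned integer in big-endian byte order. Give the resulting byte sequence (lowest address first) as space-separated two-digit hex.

22 DF FF 0A

585105162 in hexadecimal, padded to 32 bits, is 0x22DFFF0A.
Split into bytes (most-significant first): 22 DF FF 0A.
In big-endian order the high byte comes first in memory.
So the memory order matches the most-significant-first order: 22 DF FF 0A.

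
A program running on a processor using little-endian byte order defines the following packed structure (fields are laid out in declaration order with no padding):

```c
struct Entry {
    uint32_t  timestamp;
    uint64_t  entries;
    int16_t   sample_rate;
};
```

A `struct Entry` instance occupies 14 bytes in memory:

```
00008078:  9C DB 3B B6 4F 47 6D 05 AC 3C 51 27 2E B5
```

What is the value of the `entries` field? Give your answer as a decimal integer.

`entries` follows `timestamp` (4 bytes), so it starts at byte offset 4 and occupies 8 bytes.
Bytes at offsets 4..11: 4F 47 6D 05 AC 3C 51 27.
Little-endian: lowest address holds the least-significant byte.
Reassemble most-significant byte first: 27 51 3C AC 05 6D 47 4F → 0x27513CAC056D474F.
0x27513CAC056D474F = 2833112350115841871.

2833112350115841871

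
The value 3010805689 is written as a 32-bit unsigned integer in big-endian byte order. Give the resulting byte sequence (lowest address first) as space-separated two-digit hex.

3010805689 in hexadecimal, padded to 32 bits, is 0xB3753FB9.
Split into bytes (most-significant first): B3 75 3F B9.
Big-endian: lowest address holds the most-significant byte.
So the memory order matches the most-significant-first order: B3 75 3F B9.

B3 75 3F B9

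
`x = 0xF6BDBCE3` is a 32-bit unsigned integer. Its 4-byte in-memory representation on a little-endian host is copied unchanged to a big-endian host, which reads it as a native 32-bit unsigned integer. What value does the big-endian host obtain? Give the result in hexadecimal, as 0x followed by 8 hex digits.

0xE3BCBDF6

Stored little-endian, the bytes at ascending addresses are E3 BC BD F6.
Read back as big-endian, the last byte is least significant, giving 0xE3BCBDF6.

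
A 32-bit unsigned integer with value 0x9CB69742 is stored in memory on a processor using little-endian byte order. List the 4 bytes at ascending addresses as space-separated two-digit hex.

Split into bytes (most-significant first): 9C B6 97 42.
Little-endian: lowest address holds the least-significant byte.
So at ascending addresses the bytes are 42 97 B6 9C.

42 97 B6 9C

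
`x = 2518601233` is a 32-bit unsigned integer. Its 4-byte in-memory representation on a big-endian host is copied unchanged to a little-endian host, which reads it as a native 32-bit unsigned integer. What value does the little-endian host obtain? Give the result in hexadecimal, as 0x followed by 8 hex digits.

0x11CE1E96

2518601233 in 32-bit hexadecimal is 0x961ECE11.
Stored big-endian, the bytes at ascending addresses are 96 1E CE 11.
Read back as little-endian, the first byte is least significant, giving 0x11CE1E96.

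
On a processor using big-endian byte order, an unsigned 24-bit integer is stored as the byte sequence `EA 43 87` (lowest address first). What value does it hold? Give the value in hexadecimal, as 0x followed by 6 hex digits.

0xEA4387

Big-endian: lowest address holds the most-significant byte.
The bytes are already most-significant first: 0xEA4387.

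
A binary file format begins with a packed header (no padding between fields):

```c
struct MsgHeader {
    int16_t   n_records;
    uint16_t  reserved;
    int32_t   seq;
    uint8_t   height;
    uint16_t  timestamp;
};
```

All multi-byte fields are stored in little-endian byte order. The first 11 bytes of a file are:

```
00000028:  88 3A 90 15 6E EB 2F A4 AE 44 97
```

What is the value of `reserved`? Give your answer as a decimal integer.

`reserved` follows `n_records` (2 bytes), so it starts at byte offset 2 and occupies 2 bytes.
Bytes at offsets 2..3: 90 15.
Little-endian: lowest address holds the least-significant byte.
Reassemble most-significant byte first: 15 90 → 0x1590.
0x1590 = 5520.

5520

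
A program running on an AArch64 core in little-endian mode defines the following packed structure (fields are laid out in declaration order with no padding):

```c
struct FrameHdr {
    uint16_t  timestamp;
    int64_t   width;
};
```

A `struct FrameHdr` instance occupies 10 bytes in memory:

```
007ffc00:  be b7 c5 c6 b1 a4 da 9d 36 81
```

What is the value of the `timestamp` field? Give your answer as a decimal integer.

47038

`timestamp` is the first field, at byte offset 0, occupying 2 bytes.
Bytes at offsets 0..1: BE B7.
Little-endian: lowest address holds the least-significant byte.
Reassemble most-significant byte first: B7 BE → 0xB7BE.
0xB7BE = 47038.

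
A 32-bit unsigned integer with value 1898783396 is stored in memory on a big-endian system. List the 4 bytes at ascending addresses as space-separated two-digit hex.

1898783396 in hexadecimal, padded to 32 bits, is 0x712D22A4.
Split into bytes (most-significant first): 71 2D 22 A4.
Big-endian stores the most-significant byte at the lowest address.
So the memory order matches the most-significant-first order: 71 2D 22 A4.

71 2D 22 A4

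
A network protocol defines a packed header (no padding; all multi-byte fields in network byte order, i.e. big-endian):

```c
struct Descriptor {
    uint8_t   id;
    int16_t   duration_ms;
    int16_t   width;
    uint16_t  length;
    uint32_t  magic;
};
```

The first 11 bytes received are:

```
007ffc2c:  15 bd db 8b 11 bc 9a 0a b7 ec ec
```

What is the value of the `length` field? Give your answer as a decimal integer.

48282

`length` follows `id` (1 B), `duration_ms` (2 B), `width` (2 B), so it starts at offset 1 + 2 + 2 = 5 and occupies 2 bytes.
Bytes at offsets 5..6: BC 9A.
Big-endian stores the most-significant byte at the lowest address.
The bytes are already most-significant first: 0xBC9A.
0xBC9A = 48282.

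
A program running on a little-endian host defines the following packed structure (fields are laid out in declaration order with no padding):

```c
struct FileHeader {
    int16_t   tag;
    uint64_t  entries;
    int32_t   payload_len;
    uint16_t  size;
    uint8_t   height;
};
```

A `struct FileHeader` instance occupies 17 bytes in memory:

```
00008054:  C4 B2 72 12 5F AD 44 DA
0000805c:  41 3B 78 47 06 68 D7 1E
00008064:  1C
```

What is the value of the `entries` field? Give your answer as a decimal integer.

`entries` follows `tag` (2 bytes), so it starts at byte offset 2 and occupies 8 bytes.
Bytes at offsets 2..9: 72 12 5F AD 44 DA 41 3B.
Little-endian stores the least-significant byte at the lowest address.
Reassemble most-significant byte first: 3B 41 DA 44 AD 5F 12 72 → 0x3B41DA44AD5F1272.
0x3B41DA44AD5F1272 = 4269933910225261170.

4269933910225261170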